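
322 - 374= - 52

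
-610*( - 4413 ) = 2691930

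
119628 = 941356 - 821728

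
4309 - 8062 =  - 3753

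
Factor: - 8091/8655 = -2697/2885 = - 3^1*5^ (-1 )*29^1*31^1*577^( -1) 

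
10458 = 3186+7272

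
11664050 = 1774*6575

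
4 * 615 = 2460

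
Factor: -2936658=-2^1*3^1*263^1 * 1861^1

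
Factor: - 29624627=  - 149^1*198823^1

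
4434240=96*46190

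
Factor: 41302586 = 2^1*13^2*89^1*1373^1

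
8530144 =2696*3164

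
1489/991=1 + 498/991=1.50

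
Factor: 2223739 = 7^1*491^1*647^1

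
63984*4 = 255936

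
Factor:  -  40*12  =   - 2^5*3^1*5^1 = - 480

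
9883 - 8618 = 1265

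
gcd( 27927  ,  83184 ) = 3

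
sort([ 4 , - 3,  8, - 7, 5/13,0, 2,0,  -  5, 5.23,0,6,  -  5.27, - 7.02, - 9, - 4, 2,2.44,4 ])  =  [ - 9,  -  7.02, - 7,- 5.27, - 5, -4, - 3,0,0,0,5/13,2, 2, 2.44,4, 4,5.23, 6,  8] 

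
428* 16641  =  7122348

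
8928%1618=838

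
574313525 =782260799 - 207947274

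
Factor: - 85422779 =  - 13^1*79^1*83177^1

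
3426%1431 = 564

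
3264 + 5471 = 8735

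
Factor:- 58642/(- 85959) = 2^1*3^( - 2)*109^1*269^1*9551^( - 1)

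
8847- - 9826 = 18673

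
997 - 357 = 640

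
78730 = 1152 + 77578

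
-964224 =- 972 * 992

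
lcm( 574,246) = 1722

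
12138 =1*12138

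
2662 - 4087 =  - 1425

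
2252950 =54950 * 41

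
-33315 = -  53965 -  - 20650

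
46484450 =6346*7325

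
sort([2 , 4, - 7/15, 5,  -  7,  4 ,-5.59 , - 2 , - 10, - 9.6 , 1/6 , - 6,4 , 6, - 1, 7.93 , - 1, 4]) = [ - 10, - 9.6 ,-7, - 6, - 5.59, - 2, - 1 , - 1, - 7/15,1/6 , 2,4, 4,4, 4,5 , 6,7.93]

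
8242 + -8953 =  - 711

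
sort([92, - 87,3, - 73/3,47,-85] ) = [ - 87 ,-85,-73/3, 3,47,92]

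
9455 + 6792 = 16247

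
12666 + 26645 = 39311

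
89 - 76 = 13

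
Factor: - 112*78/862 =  - 2^4 * 3^1 * 7^1*13^1*431^( - 1 ) = - 4368/431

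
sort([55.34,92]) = [ 55.34,92 ]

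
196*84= 16464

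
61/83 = 61/83  =  0.73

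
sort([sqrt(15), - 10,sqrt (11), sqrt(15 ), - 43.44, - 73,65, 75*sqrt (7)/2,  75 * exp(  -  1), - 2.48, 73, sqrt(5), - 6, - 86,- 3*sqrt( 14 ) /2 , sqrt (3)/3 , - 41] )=[ - 86 ,-73,-43.44, - 41, - 10, - 6, - 3*sqrt (14)/2, - 2.48,sqrt( 3)/3,sqrt (5), sqrt (11),sqrt ( 15 ), sqrt( 15 ),75*exp( - 1), 65 , 73,75*sqrt (7)/2] 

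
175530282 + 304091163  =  479621445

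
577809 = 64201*9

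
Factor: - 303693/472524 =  - 599/932 = - 2^(-2)*233^( - 1)*599^1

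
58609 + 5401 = 64010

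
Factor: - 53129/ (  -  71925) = 3^(- 1)*5^ (-2)*7^ ( - 1 ) * 137^(-1 )*53129^1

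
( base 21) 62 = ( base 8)200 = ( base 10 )128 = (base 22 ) 5I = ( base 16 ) 80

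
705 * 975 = 687375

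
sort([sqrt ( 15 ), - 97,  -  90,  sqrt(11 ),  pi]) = [ - 97, - 90, pi,sqrt(  11),sqrt(15)]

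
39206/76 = 19603/38 = 515.87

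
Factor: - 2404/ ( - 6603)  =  2^2*3^( - 1)*31^( - 1)*71^( - 1 ) * 601^1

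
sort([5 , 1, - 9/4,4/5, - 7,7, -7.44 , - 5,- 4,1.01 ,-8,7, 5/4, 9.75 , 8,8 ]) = [ - 8,-7.44, - 7, - 5, - 4, - 9/4, 4/5,1, 1.01, 5/4,5,7, 7, 8, 8,9.75] 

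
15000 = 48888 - 33888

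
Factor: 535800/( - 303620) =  - 30/17 = - 2^1 * 3^1*5^1 * 17^( - 1 ) 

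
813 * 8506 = 6915378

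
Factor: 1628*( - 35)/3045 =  - 2^2*3^( - 1) * 11^1*29^ (  -  1)*37^1 = - 1628/87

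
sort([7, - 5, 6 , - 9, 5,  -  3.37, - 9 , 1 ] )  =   [ - 9, - 9, - 5,-3.37,1, 5 , 6,7]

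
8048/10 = 804+4/5 = 804.80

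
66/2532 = 11/422 = 0.03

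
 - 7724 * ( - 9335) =72103540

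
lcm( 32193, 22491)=1641843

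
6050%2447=1156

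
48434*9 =435906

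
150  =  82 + 68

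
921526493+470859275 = 1392385768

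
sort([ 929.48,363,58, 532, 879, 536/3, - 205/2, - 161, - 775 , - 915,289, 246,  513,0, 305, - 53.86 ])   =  [ - 915, - 775, -161, - 205/2, - 53.86, 0, 58, 536/3,246,289, 305, 363, 513, 532,879 , 929.48 ] 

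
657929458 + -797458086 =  - 139528628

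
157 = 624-467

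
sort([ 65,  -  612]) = [ - 612, 65]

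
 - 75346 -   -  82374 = 7028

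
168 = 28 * 6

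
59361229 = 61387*967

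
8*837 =6696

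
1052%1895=1052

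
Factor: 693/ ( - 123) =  - 231/41 = -3^1*7^1*11^1*41^(- 1)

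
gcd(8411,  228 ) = 1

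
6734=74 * 91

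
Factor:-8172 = -2^2*3^2*227^1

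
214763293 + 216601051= 431364344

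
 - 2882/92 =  - 32  +  31/46 = - 31.33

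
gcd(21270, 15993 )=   3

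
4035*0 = 0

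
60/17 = 3 + 9/17= 3.53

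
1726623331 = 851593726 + 875029605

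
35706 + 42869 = 78575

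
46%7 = 4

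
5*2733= 13665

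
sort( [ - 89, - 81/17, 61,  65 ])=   [ - 89, - 81/17, 61, 65] 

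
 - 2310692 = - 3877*596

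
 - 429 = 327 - 756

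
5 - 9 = -4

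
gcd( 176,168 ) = 8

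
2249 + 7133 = 9382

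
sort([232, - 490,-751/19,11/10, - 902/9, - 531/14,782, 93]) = [ -490,- 902/9, - 751/19, - 531/14,11/10 , 93, 232, 782 ]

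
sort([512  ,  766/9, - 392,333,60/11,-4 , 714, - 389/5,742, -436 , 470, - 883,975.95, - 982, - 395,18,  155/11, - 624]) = [ - 982,-883,-624, - 436 , - 395, - 392, - 389/5 , - 4  ,  60/11,155/11,  18, 766/9,  333, 470,512,  714, 742,  975.95 ]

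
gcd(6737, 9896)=1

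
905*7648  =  6921440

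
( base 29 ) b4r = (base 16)24b2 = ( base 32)95I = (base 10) 9394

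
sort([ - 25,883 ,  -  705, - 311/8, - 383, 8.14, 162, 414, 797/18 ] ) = [ - 705, - 383, - 311/8, - 25, 8.14,797/18 , 162,414, 883]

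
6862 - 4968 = 1894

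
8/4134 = 4/2067= 0.00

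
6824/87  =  78  +  38/87 = 78.44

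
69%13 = 4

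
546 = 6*91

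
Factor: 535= 5^1 * 107^1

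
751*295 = 221545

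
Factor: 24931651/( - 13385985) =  - 3^ ( - 1)*5^(-1)*71^ ( - 1 )*587^1*12569^( - 1)* 42473^1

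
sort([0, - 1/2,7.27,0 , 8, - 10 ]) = [ - 10, - 1/2,0,0,7.27,8 ]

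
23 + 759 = 782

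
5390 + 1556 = 6946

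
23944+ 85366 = 109310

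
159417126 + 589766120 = 749183246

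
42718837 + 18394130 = 61112967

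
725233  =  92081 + 633152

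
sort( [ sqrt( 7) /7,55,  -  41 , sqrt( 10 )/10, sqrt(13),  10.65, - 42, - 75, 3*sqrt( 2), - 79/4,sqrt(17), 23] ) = [ - 75,-42,-41, -79/4,sqrt(10 )/10,sqrt(7) /7, sqrt(13), sqrt( 17 ) , 3*sqrt(2 ), 10.65,23,55]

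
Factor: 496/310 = 8/5 = 2^3 *5^( - 1)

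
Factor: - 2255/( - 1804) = 2^( - 2) *5^1 = 5/4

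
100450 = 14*7175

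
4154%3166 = 988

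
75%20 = 15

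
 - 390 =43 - 433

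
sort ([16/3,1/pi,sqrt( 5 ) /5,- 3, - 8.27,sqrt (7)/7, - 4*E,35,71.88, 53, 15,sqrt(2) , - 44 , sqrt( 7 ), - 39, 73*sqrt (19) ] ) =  [  -  44, - 39, -4*E,-8.27, - 3 , 1/pi, sqrt(7 ) /7,  sqrt(5)/5, sqrt( 2 ),  sqrt( 7 ), 16/3,  15,35, 53, 71.88, 73 * sqrt( 19 )]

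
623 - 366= 257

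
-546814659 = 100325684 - 647140343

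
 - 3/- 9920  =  3/9920 = 0.00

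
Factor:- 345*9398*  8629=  - 27977892990  =  - 2^1*3^1*5^1*23^1*37^1*127^1*8629^1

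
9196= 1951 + 7245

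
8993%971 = 254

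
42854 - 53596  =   - 10742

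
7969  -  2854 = 5115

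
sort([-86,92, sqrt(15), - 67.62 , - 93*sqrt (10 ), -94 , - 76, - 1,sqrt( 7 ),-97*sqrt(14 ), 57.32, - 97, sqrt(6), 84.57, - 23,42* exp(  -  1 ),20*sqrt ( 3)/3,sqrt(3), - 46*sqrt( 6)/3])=[  -  97 * sqrt( 14), - 93*sqrt(10), - 97,-94, - 86,-76, - 67.62,-46*sqrt( 6)/3,-23, - 1, sqrt(3),sqrt(6),sqrt( 7 ),sqrt(15), 20*sqrt(3)/3, 42*exp( - 1 ),57.32,84.57,92]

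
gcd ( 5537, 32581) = 1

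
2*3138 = 6276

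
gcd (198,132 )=66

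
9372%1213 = 881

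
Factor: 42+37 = 79^1 = 79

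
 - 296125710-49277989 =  - 345403699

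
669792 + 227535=897327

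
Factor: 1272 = 2^3*3^1*53^1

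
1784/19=93 + 17/19 = 93.89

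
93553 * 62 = 5800286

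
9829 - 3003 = 6826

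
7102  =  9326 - 2224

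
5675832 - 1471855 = 4203977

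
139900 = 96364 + 43536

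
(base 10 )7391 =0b1110011011111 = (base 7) 30356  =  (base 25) bkg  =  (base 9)11122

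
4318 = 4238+80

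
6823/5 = 6823/5 =1364.60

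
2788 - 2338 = 450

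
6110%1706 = 992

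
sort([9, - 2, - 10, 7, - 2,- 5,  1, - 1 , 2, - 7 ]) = [ - 10, - 7, - 5, - 2, - 2,  -  1  ,  1,2,7, 9]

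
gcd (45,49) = 1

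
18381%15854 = 2527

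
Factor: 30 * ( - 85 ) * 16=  - 40800 = - 2^5*3^1*5^2 * 17^1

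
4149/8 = 518 + 5/8 = 518.62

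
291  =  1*291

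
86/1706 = 43/853 = 0.05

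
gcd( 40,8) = 8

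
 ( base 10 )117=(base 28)45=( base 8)165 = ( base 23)52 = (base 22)57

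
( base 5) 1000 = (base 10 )125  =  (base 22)5f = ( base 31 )41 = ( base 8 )175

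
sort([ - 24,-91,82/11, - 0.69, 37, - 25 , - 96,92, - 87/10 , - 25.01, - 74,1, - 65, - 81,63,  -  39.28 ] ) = [-96,  -  91,  -  81, - 74, - 65, - 39.28,-25.01, - 25,-24,-87/10,-0.69, 1, 82/11,37,63,92]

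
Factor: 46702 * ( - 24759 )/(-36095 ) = 1156294818/36095 = 2^1* 3^3*5^(-1 )* 7^1*19^1*131^1*1229^1 * 7219^( - 1)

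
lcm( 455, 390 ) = 2730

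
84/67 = 84/67 = 1.25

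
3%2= 1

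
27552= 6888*4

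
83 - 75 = 8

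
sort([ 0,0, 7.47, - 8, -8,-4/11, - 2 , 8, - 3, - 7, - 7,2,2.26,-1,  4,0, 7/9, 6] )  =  [ - 8, - 8, - 7 , - 7,-3, - 2, - 1 ,-4/11 , 0,  0,0,7/9 , 2,2.26,4 , 6, 7.47,8 ] 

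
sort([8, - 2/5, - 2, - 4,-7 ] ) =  [ - 7, - 4, - 2, - 2/5, 8]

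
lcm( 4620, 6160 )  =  18480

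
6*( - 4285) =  - 25710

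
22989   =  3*7663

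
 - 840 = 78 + -918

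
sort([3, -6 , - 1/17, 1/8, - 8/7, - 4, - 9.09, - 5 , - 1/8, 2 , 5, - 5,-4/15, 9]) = [-9.09, - 6, - 5 , - 5, - 4 , - 8/7, - 4/15, -1/8, - 1/17,  1/8,2, 3,5 , 9 ] 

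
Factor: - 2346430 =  - 2^1*5^1 * 41^1*59^1 * 97^1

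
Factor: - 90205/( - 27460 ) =18041/5492  =  2^( - 2)*1373^( - 1 )*18041^1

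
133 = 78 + 55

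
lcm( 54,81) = 162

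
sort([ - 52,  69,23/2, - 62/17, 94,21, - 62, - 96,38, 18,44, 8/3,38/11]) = [ - 96,-62,  -  52,- 62/17,8/3,38/11,23/2 , 18,21,38, 44,69,94 ] 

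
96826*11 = 1065086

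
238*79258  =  18863404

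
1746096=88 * 19842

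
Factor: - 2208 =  - 2^5*3^1*23^1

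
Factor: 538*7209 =3878442 = 2^1*3^4*89^1* 269^1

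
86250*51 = 4398750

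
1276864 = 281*4544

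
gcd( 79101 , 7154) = 1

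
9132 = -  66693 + 75825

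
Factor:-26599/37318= - 2^( - 1)*47^( - 1) *67^1 =- 67/94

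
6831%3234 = 363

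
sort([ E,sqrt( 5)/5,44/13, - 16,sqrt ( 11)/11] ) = [-16,sqrt(11)/11,sqrt( 5 ) /5, E,44/13 ] 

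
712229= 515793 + 196436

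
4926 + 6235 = 11161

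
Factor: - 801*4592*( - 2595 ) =9544908240 = 2^4 * 3^3* 5^1 * 7^1*41^1*89^1 * 173^1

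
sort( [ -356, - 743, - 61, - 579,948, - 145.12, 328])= [-743, - 579,-356, - 145.12,-61, 328,948]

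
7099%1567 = 831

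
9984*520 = 5191680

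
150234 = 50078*3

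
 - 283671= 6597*(  -  43 )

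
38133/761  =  50 + 83/761 = 50.11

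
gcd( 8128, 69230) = 2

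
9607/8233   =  1 + 1374/8233 = 1.17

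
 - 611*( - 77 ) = 47047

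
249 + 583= 832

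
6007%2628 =751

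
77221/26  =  77221/26  =  2970.04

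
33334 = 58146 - 24812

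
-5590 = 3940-9530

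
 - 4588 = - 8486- - 3898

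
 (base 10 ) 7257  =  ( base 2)1110001011001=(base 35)5wc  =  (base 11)54A8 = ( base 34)69f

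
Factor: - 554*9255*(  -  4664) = 2^4*3^1*5^1*11^1*53^1*277^1* 617^1 = 23913587280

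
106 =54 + 52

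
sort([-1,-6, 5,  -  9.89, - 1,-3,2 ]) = [  -  9.89, - 6,-3,- 1,-1, 2, 5 ] 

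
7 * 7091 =49637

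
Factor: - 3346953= -3^1*41^1 * 27211^1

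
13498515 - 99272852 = -85774337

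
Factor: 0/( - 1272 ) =0= 0^1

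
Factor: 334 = 2^1*167^1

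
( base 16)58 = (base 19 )4C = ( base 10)88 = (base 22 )40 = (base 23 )3j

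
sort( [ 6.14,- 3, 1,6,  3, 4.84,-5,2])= [ - 5, - 3,1 , 2,3 , 4.84, 6, 6.14]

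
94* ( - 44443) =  - 4177642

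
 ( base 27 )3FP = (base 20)6AH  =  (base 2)101000111001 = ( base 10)2617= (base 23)4LI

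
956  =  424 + 532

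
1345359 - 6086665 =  - 4741306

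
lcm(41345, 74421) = 372105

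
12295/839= 12295/839  =  14.65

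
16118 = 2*8059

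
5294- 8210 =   -  2916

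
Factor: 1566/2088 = 3/4 = 2^(-2 )*3^1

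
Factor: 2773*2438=2^1*23^1 *47^1*53^1*59^1 = 6760574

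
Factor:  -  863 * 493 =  - 425459 = - 17^1*29^1 * 863^1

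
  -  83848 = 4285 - 88133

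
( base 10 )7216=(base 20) i0g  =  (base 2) 1110000110000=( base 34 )688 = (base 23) deh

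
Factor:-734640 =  - 2^4*3^1 * 5^1*3061^1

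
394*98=38612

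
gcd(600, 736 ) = 8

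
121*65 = 7865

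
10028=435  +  9593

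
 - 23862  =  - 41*582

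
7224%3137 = 950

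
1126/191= 1126/191=5.90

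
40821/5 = 40821/5 = 8164.20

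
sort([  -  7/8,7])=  [-7/8,7]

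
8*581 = 4648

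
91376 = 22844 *4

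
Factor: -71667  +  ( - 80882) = - 152549 = - 79^1* 1931^1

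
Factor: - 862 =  - 2^1*431^1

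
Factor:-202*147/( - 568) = 2^( - 2 )*3^1*7^2*71^( - 1 )*101^1 = 14847/284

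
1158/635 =1158/635 = 1.82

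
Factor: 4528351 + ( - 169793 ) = 4358558 = 2^1*2179279^1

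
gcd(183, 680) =1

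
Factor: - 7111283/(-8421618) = 2^( - 1 )*3^( - 1) * 409^1  *  17387^1*1403603^( - 1) 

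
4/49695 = 4/49695 = 0.00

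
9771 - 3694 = 6077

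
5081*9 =45729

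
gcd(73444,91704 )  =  4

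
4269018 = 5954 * 717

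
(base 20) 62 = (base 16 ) 7a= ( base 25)4M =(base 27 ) 4e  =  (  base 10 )122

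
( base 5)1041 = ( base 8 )222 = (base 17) 8a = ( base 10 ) 146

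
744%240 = 24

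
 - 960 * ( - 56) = 53760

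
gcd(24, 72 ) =24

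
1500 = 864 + 636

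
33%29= 4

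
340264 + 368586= 708850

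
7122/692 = 10+ 101/346=10.29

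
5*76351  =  381755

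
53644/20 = 2682 + 1/5 = 2682.20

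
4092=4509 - 417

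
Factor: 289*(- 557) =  - 17^2 *557^1=- 160973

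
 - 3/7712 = -1 + 7709/7712   =  -0.00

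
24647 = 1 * 24647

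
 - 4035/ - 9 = 1345/3 = 448.33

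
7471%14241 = 7471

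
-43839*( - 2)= 87678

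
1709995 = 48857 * 35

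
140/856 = 35/214  =  0.16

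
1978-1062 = 916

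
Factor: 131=131^1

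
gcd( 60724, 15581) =1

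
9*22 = 198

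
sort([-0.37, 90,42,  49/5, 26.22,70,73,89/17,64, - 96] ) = [-96 , - 0.37,89/17, 49/5, 26.22,42,64, 70,73,90]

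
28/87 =28/87 = 0.32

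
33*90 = 2970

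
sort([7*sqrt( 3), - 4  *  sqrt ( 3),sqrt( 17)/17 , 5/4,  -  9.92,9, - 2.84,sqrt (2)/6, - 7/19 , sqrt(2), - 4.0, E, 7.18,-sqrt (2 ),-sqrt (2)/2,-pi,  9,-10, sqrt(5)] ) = [ - 10, - 9.92, - 4*sqrt( 3 ),-4.0,- pi, - 2.84,  -  sqrt( 2), - sqrt(2 ) /2, - 7/19, sqrt(2 ) /6, sqrt( 17)/17,  5/4,sqrt( 2), sqrt( 5), E,  7.18, 9, 9, 7*sqrt( 3)]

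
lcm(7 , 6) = 42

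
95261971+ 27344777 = 122606748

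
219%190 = 29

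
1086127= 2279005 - 1192878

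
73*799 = 58327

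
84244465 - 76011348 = 8233117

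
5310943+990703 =6301646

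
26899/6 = 26899/6=   4483.17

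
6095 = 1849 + 4246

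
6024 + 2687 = 8711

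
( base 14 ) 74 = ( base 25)42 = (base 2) 1100110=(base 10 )102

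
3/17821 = 3/17821 =0.00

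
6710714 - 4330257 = 2380457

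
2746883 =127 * 21629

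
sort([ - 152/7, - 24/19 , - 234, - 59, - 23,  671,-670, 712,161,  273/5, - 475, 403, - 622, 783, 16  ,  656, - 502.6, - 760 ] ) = [ - 760, - 670,-622, -502.6, - 475,-234, - 59 , - 23, - 152/7, -24/19, 16  ,  273/5,  161, 403, 656,671,712 , 783 ]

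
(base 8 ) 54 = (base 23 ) 1L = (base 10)44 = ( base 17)2A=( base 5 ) 134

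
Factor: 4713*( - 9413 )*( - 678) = 30078431982 = 2^1 * 3^2*113^1 * 1571^1*9413^1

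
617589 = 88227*7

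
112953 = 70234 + 42719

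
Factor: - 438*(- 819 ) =358722 = 2^1*3^3* 7^1*13^1*73^1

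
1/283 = 1/283  =  0.00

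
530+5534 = 6064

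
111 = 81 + 30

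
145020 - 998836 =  - 853816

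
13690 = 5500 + 8190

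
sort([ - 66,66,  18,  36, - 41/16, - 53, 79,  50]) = [ - 66,  -  53, -41/16,18 , 36 , 50, 66, 79 ] 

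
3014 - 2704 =310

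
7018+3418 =10436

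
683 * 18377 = 12551491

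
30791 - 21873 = 8918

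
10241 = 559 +9682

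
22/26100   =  11/13050 = 0.00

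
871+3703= 4574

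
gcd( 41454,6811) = 49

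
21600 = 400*54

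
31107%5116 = 411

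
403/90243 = 403/90243 = 0.00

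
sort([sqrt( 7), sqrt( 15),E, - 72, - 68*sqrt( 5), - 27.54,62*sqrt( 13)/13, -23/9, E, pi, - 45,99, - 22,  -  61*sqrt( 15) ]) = [ - 61*sqrt (15 ), - 68*sqrt ( 5),- 72,- 45,-27.54, - 22, - 23/9, sqrt(7),E,  E , pi,sqrt( 15),  62 * sqrt( 13) /13,99]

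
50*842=42100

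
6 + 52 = 58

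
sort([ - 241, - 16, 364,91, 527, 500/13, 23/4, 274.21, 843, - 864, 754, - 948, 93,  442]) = [ - 948, - 864,-241, - 16, 23/4,500/13 , 91, 93, 274.21,364, 442, 527, 754, 843] 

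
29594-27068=2526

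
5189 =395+4794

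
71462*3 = 214386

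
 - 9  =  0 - 9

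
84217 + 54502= 138719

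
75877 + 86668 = 162545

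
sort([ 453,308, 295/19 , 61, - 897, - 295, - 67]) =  [ - 897, - 295, - 67, 295/19, 61,308, 453 ] 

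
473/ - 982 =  - 473/982= - 0.48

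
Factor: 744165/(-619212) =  - 2^( - 2 ) * 3^1*5^1*11^( - 1 )*23^1*719^1 * 4691^( - 1) = -248055/206404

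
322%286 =36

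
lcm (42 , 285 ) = 3990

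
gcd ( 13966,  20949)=6983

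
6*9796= 58776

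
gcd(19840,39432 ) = 248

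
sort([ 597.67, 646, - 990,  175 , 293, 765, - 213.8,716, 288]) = [ - 990,-213.8,175,288 , 293,  597.67, 646, 716,765 ] 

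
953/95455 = 953/95455= 0.01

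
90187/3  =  30062+1/3 =30062.33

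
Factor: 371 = 7^1* 53^1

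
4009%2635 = 1374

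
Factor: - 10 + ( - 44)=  - 2^1*3^3 =- 54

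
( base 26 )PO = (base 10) 674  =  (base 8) 1242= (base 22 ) 18E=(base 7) 1652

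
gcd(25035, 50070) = 25035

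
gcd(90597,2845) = 1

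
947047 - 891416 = 55631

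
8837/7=1262 + 3/7= 1262.43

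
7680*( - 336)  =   - 2580480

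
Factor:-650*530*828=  - 285246000 = -2^4*3^2*5^3*13^1*23^1*53^1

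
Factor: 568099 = 7^1*81157^1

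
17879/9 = 1986 + 5/9=   1986.56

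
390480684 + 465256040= 855736724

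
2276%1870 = 406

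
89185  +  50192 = 139377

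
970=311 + 659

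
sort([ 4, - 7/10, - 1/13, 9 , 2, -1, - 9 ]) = [- 9, - 1, - 7/10, - 1/13, 2, 4, 9]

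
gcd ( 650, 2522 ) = 26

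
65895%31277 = 3341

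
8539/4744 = 1+3795/4744 = 1.80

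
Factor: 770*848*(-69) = -45054240 = -2^5*3^1*5^1*7^1*11^1 * 23^1 * 53^1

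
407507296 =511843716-104336420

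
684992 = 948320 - 263328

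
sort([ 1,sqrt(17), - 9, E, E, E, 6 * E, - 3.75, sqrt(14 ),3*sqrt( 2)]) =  [ - 9, - 3.75,1, E, E,E  ,  sqrt( 14),sqrt( 17), 3 *sqrt(2),6*E] 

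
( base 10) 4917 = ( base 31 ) 53J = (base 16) 1335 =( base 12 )2a19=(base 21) B33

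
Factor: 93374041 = 211^1*442531^1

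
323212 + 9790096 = 10113308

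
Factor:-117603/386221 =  -3^2*11^( - 1 )*73^1*179^1*35111^( - 1)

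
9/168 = 3/56 = 0.05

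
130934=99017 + 31917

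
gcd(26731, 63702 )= 1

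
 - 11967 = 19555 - 31522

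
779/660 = 1 + 119/660  =  1.18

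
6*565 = 3390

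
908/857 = 1 +51/857 =1.06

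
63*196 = 12348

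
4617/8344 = 4617/8344= 0.55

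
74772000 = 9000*8308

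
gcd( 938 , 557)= 1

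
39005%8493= 5033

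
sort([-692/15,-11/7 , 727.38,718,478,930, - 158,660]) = [-158,-692/15,-11/7,478,660,718, 727.38,930] 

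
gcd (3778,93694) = 2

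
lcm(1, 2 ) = 2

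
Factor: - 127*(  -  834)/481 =105918/481 = 2^1*3^1*13^( - 1)*37^( - 1)*127^1*139^1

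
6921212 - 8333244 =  - 1412032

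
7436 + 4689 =12125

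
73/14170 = 73/14170 = 0.01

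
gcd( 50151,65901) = 3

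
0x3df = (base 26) 1C3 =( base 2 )1111011111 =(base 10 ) 991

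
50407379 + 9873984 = 60281363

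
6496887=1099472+5397415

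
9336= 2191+7145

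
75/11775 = 1/157 = 0.01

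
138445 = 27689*5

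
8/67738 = 4/33869 = 0.00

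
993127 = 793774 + 199353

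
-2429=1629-4058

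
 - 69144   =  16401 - 85545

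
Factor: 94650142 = 2^1*29^1*1631899^1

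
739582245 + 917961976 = 1657544221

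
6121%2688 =745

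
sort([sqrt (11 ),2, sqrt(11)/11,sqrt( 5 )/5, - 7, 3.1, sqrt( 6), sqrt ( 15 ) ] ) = [-7, sqrt( 11 ) /11, sqrt( 5)/5, 2, sqrt ( 6), 3.1 , sqrt( 11 ), sqrt(15 ) ]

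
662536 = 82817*8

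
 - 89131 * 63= -5615253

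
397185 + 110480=507665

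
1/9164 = 1/9164 = 0.00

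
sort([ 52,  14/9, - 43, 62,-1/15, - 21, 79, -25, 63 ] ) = [ - 43, - 25,  -  21, - 1/15, 14/9,52,62 , 63, 79]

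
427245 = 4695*91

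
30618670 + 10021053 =40639723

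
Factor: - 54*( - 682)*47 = 2^2*  3^3*11^1*31^1*47^1  =  1730916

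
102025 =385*265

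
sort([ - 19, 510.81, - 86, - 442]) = [ - 442, - 86, -19, 510.81] 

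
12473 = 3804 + 8669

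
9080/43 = 211 + 7/43 = 211.16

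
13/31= 13/31 = 0.42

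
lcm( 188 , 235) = 940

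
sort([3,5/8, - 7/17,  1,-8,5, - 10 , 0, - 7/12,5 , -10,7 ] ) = [-10,-10 , - 8, - 7/12, - 7/17,0, 5/8, 1,  3,  5 , 5,7]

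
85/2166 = 85/2166 = 0.04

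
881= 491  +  390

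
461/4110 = 461/4110 = 0.11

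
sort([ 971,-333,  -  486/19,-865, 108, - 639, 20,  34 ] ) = [ - 865  , - 639, - 333,  -  486/19,20, 34, 108, 971 ]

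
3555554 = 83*42838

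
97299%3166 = 2319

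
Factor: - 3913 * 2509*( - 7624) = 74850274408 = 2^3 * 7^1*13^2 * 43^1* 193^1*953^1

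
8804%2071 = 520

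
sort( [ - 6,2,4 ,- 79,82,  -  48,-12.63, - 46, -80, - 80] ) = [ - 80, - 80 , -79, - 48, - 46, - 12.63,  -  6,2,4,82] 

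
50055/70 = 715 + 1/14 = 715.07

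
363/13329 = 121/4443 = 0.03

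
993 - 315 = 678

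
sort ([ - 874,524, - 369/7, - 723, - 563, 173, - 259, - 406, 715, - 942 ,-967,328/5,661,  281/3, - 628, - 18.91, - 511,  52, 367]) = [ - 967, - 942,-874, - 723,-628, - 563,-511,- 406, - 259 , - 369/7, - 18.91,  52,328/5, 281/3,173,  367 , 524 , 661,715]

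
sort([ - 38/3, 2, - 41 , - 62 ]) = [ - 62, - 41, - 38/3  ,  2] 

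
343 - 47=296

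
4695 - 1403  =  3292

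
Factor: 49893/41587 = 3^1*7^(  -  1 )*13^(-1 )*457^ ( - 1 )*16631^1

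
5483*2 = 10966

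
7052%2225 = 377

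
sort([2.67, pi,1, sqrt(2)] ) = [ 1,sqrt( 2), 2.67 , pi] 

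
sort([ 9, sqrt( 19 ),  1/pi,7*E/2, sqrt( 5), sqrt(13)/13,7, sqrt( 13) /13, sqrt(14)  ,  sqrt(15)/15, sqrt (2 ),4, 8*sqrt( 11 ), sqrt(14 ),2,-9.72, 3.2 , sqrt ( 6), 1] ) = [ - 9.72,  sqrt( 15) /15, sqrt( 13)/13,  sqrt(13) /13,1/pi, 1, sqrt ( 2),2, sqrt( 5),sqrt(6 ),  3.2, sqrt( 14), sqrt ( 14), 4, sqrt( 19),  7, 9,7*E/2,8*sqrt(11) ]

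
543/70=7 + 53/70 = 7.76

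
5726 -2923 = 2803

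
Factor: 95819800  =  2^3 *5^2 * 73^1*6563^1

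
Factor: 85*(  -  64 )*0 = 0^1 =0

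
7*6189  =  43323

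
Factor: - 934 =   -  2^1*467^1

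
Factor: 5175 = 3^2*5^2*23^1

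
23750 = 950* 25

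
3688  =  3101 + 587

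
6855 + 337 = 7192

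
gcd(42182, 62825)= 7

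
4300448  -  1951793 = 2348655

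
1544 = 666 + 878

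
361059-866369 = -505310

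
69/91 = 69/91  =  0.76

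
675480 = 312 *2165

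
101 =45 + 56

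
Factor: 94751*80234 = 2^1*7^1*11^1*41^1* 521^1*2311^1 = 7602251734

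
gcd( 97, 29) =1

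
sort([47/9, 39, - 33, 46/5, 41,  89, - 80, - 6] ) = [-80, - 33, - 6,47/9,46/5,39, 41,  89 ] 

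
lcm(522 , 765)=44370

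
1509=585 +924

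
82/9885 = 82/9885  =  0.01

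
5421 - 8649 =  - 3228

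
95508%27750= 12258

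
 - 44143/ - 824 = 44143/824 = 53.57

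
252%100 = 52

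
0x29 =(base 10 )41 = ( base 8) 51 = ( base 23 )1I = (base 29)1C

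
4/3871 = 4/3871 = 0.00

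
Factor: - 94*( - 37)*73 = 2^1 *37^1*47^1*73^1 = 253894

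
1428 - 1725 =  - 297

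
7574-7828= - 254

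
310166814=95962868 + 214203946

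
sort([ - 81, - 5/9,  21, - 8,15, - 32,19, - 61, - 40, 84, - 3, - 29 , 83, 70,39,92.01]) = [ - 81,-61, - 40 , -32, - 29,-8, - 3, - 5/9, 15,19, 21, 39, 70, 83,84, 92.01 ] 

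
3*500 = 1500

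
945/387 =2 + 19/43 =2.44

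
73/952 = 73/952 = 0.08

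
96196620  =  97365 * 988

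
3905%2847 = 1058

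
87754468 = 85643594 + 2110874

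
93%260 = 93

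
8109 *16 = 129744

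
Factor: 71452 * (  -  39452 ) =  - 2818924304 = -2^4 * 7^1*1409^1*17863^1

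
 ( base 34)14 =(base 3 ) 1102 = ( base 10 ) 38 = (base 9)42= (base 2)100110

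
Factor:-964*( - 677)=652628  =  2^2*241^1*677^1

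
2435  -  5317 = -2882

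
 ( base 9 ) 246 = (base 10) 204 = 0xcc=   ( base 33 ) 66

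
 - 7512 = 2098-9610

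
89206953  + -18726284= 70480669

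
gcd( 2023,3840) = 1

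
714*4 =2856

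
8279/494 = 16+375/494 = 16.76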